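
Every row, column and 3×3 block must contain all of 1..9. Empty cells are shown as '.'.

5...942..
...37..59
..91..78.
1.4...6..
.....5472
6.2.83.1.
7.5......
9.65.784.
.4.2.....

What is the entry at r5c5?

1

r2c7 = 1: row 2 has {3,5,7,9}; col 7 has {2,4,6,7,8}; box has {2,5,7,8,9} → only 1 remains.
r4c5 = 2: row 4 has {1,4,6}; col 5 has {7,8,9}; box has {3,5,8} → only 2 remains.
r4c6 = 9: row 4 has {1,2,4,6}; col 6 has {3,4,5,7}; box has {2,3,5,8} → only 9 remains.
r4c8 = 3: row 4 has {1,2,4,6,9}; col 8 has {1,4,5,7,8}; box has {1,2,4,6,7} → only 3 remains.
r5c4 = 6: row 5 has {2,4,5,7}; col 4 has {1,2,3,5}; box has {2,3,5,8,9} → only 6 remains.
r5c5 = 1: row 5 has {2,4,5,6,7}; col 5 has {2,7,8,9}; box has {2,3,5,6,8,9} → only 1 remains.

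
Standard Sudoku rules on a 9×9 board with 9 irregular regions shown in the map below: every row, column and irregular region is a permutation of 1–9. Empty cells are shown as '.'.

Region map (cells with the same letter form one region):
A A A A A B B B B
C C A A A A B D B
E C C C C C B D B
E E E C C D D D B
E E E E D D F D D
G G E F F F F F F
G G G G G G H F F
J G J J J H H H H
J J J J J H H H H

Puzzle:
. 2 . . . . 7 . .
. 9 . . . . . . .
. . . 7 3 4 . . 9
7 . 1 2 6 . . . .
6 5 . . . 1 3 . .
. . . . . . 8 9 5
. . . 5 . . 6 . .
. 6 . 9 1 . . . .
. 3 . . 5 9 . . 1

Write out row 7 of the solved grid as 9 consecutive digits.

r3c8 = 6 (hidden single in row 3).
r4c7 = 9 (hidden single in row 4).
r5c3 = 9 (hidden single in row 5).
r6c3 = 3 (hidden single in region E).
r3c1 = 2 (hidden single in region E).
Singles propagation stalls; r7c3 is still open with candidates {2,4,7,8}.
  Try r7c3 = 2: then region J has no cell left for 2 — contradiction.
  Try r7c3 = 7: then column 2 has no cell left for 7 — contradiction.
  Try r7c3 = 8: this forces r3c3=5, r3c7=1, r3c2=8, r4c2=4, r5c4=8, r2c1=1, r6c1=4, r8c1=8; then r9c1 has no candidate left — contradiction.
So r7c3 = 4.
r6c1 = 1 (sole candidate).
r6c2 = 7 (sole candidate).
r7c2 = 8: row 7 has {4,5,6}; col 2 has {2,3,5,6,7,9}; region has {1,4,5,6,7} → only 8 remains.
r3c2 = 1 (sole candidate).
r3c7 = 5 (sole candidate).
r4c2 = 4 (sole candidate).
r5c4 = 8 (sole candidate).
r3c3 = 8 (sole candidate).
r2c1 = 5 (sole candidate).
r1c3 = 5 (hidden single in row 1).
r7c8 = 1: in row 7, 1 can only go here (every other open cell in that row sees a 1).
r1c4 = 1 (hidden single in row 1).
r2c7 = 1 (hidden single in row 2).
r7c9 = 7: in row 7, 7 can only go here (every other open cell in that row sees a 7).
r2c4 = 3 (hidden single in column 4).
r7c1 = 3: in column 1, 3 can only go here (every other open cell in that column sees a 3).
r7c6 = 2: row 7 has {1,3,4,5,6,7,8}; col 6 has {1,4,9}; region has {1,3,4,5,6,7,8} → only 2 remains.
r6c6 = 6 (sole candidate).
r7c5 = 9: row 7 has {1,2,3,4,5,6,7,8}; col 5 has {1,3,5,6}; region has {1,2,3,4,5,6,7,8} → only 9 remains.

384592617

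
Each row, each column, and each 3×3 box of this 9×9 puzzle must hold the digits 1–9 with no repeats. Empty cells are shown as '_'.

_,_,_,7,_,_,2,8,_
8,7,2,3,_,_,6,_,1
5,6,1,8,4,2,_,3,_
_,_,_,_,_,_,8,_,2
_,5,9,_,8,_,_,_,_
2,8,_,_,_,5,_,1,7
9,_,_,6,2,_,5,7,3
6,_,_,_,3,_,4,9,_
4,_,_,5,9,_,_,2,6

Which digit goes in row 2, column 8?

row 1, column 1 = 3: row 1 has {2,7,8}; col 1 has {2,4,5,6,8,9}; box has {1,2,5,6,7,8} → only 3 remains.
row 1, column 3 = 4: row 1 has {2,3,7,8}; col 3 has {1,2,9}; box has {1,2,3,5,6,7,8} → only 4 remains.
row 2, column 5 = 5: row 2 has {1,2,3,6,7,8}; col 5 has {2,3,4,8,9}; box has {2,3,4,7,8} → only 5 remains.
row 2, column 6 = 9: row 2 has {1,2,3,5,6,7,8}; col 6 has {2,5}; box has {2,3,4,5,7,8} → only 9 remains.
row 2, column 8 = 4: row 2 has {1,2,3,5,6,7,8,9}; col 8 has {1,2,3,7,8,9}; box has {1,2,3,6,8} → only 4 remains.

4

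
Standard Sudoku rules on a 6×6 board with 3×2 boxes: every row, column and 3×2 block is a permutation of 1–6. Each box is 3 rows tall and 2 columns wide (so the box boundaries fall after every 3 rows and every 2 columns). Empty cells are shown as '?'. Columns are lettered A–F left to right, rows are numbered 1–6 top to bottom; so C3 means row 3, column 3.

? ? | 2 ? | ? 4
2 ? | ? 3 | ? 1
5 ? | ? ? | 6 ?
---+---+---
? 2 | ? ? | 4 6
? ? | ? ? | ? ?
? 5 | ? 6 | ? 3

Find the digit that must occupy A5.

4

E2 = 5: row 2 has {1,2,3}; col 5 has {4,6}; box has {1,4,6} → only 5 remains.
F3 = 2: row 3 has {5,6}; col 6 has {1,3,4,6}; box has {1,4,5,6} → only 2 remains.
F5 = 5: row 5 has {}; col 6 has {1,2,3,4,6}; box has {3,4,6} → only 5 remains.
E1 = 3: row 1 has {2,4}; col 5 has {4,5,6}; box has {1,2,4,5,6} → only 3 remains.
D1 = 5: in row 1, 5 can only go here (every other open cell in that row sees a 5).
D4 = 1: row 4 has {2,4,6}; col 4 has {3,5,6}; box has {6} → only 1 remains.
C6 = 4: row 6 has {3,5,6}; col 3 has {2}; box has {1,6} → only 4 remains.
C2 = 6: row 2 has {1,2,3,5}; col 3 has {2,4}; box has {2,3,5} → only 6 remains.
C3 = 1: row 3 has {2,5,6}; col 3 has {2,4,6}; box has {2,3,5,6} → only 1 remains.
D3 = 4: row 3 has {1,2,5,6}; col 4 has {1,3,5,6}; box has {1,2,3,5,6} → only 4 remains.
A4 = 3: row 4 has {1,2,4,6}; col 1 has {2,5}; box has {2,5} → only 3 remains.
C4 = 5: row 4 has {1,2,3,4,6}; col 3 has {1,2,4,6}; box has {1,4,6} → only 5 remains.
C5 = 3: row 5 has {5}; col 3 has {1,2,4,5,6}; box has {1,4,5,6} → only 3 remains.
D5 = 2: row 5 has {3,5}; col 4 has {1,3,4,5,6}; box has {1,3,4,5,6} → only 2 remains.
E5 = 1: row 5 has {2,3,5}; col 5 has {3,4,5,6}; box has {3,4,5,6} → only 1 remains.
A6 = 1: row 6 has {3,4,5,6}; col 1 has {2,3,5}; box has {2,3,5} → only 1 remains.
E6 = 2: row 6 has {1,3,4,5,6}; col 5 has {1,3,4,5,6}; box has {1,3,4,5,6} → only 2 remains.
A1 = 6: row 1 has {2,3,4,5}; col 1 has {1,2,3,5}; box has {2,5} → only 6 remains.
B1 = 1: row 1 has {2,3,4,5,6}; col 2 has {2,5}; box has {2,5,6} → only 1 remains.
B2 = 4: row 2 has {1,2,3,5,6}; col 2 has {1,2,5}; box has {1,2,5,6} → only 4 remains.
B3 = 3: row 3 has {1,2,4,5,6}; col 2 has {1,2,4,5}; box has {1,2,4,5,6} → only 3 remains.
A5 = 4: row 5 has {1,2,3,5}; col 1 has {1,2,3,5,6}; box has {1,2,3,5} → only 4 remains.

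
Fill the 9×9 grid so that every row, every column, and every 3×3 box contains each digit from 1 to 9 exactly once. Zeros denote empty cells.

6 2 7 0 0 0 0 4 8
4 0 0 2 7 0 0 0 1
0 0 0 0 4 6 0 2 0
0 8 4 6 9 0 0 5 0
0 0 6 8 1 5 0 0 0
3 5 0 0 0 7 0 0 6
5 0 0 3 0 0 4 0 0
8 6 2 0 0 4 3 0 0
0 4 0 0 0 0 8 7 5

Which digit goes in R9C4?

9

R6C4 = 4: row 6 has {3,5,6,7}; col 4 has {2,3,6,8}; box has {1,5,6,7,8,9} → only 4 remains.
R6C5 = 2: row 6 has {3,4,5,6,7}; col 5 has {1,4,7,9}; box has {1,4,5,6,7,8,9} → only 2 remains.
R8C5 = 5: row 8 has {2,3,4,6,8}; col 5 has {1,2,4,7,9}; box has {3,4} → only 5 remains.
R8C9 = 9: row 8 has {2,3,4,5,6,8}; col 9 has {1,5,6,8}; box has {3,4,5,7,8} → only 9 remains.
R9C5 = 6: row 9 has {4,5,7,8}; col 5 has {1,2,4,5,7,9}; box has {3,4,5} → only 6 remains.
R1C5 = 3: row 1 has {2,4,6,7,8}; col 5 has {1,2,4,5,6,7,9}; box has {2,4,6,7} → only 3 remains.
R4C6 = 3: row 4 has {4,5,6,8,9}; col 6 has {4,5,6,7}; box has {1,2,4,5,6,7,8,9} → only 3 remains.
R7C5 = 8: row 7 has {3,4,5}; col 5 has {1,2,3,4,5,6,7,9}; box has {3,4,5,6} → only 8 remains.
R7C9 = 2: row 7 has {3,4,5,8}; col 9 has {1,5,6,8,9}; box has {3,4,5,7,8,9} → only 2 remains.
R8C8 = 1: row 8 has {2,3,4,5,6,8,9}; col 8 has {2,4,5,7}; box has {2,3,4,5,7,8,9} → only 1 remains.
R4C9 = 7: row 4 has {3,4,5,6,8,9}; col 9 has {1,2,5,6,8,9}; box has {5,6} → only 7 remains.
R7C8 = 6: row 7 has {2,3,4,5,8}; col 8 has {1,2,4,5,7}; box has {1,2,3,4,5,7,8,9} → only 6 remains.
R8C4 = 7: row 8 has {1,2,3,4,5,6,8,9}; col 4 has {2,3,4,6,8}; box has {3,4,5,6,8} → only 7 remains.
R3C9 = 3: row 3 has {2,4,6}; col 9 has {1,2,5,6,7,8,9}; box has {1,2,4,8} → only 3 remains.
R5C9 = 4: row 5 has {1,5,6,8}; col 9 has {1,2,3,5,6,7,8,9}; box has {5,6,7} → only 4 remains.
R2C8 = 9: row 2 has {1,2,4,7}; col 8 has {1,2,4,5,6,7}; box has {1,2,3,4,8} → only 9 remains.
R5C8 = 3: row 5 has {1,4,5,6,8}; col 8 has {1,2,4,5,6,7,9}; box has {4,5,6,7} → only 3 remains.
R6C8 = 8: row 6 has {2,3,4,5,6,7}; col 8 has {1,2,3,4,5,6,7,9}; box has {3,4,5,6,7} → only 8 remains.
R1C7 = 5: row 1 has {2,3,4,6,7,8}; col 7 has {3,4,8}; box has {1,2,3,4,8,9} → only 5 remains.
R2C2 = 3: row 2 has {1,2,4,7,9}; col 2 has {2,4,5,6,8}; box has {2,4,6,7} → only 3 remains.
R2C6 = 8: row 2 has {1,2,3,4,7,9}; col 6 has {3,4,5,6,7}; box has {2,3,4,6,7} → only 8 remains.
R2C7 = 6: row 2 has {1,2,3,4,7,8,9}; col 7 has {3,4,5,8}; box has {1,2,3,4,5,8,9} → only 6 remains.
R3C7 = 7: row 3 has {2,3,4,6}; col 7 has {3,4,5,6,8}; box has {1,2,3,4,5,6,8,9} → only 7 remains.
R2C3 = 5: row 2 has {1,2,3,4,6,7,8,9}; col 3 has {2,4,6,7}; box has {2,3,4,6,7} → only 5 remains.
R3C3 = 8: in row 3, 8 can only go here (every other open cell in that row sees an 8).
R3C4 = 5: in row 3, 5 can only go here (every other open cell in that row sees a 5).
R7C2 = 7: in row 7, 7 can only go here (every other open cell in that row sees a 7).
R5C2 = 9: row 5 has {1,3,4,5,6,8}; col 2 has {2,3,4,5,6,7,8}; box has {3,4,5,6,8} → only 9 remains.
R5C7 = 2: row 5 has {1,3,4,5,6,8,9}; col 7 has {3,4,5,6,7,8}; box has {3,4,5,6,7,8} → only 2 remains.
R6C3 = 1: row 6 has {2,3,4,5,6,7,8}; col 3 has {2,4,5,6,7,8}; box has {3,4,5,6,8,9} → only 1 remains.
R6C7 = 9: row 6 has {1,2,3,4,5,6,7,8}; col 7 has {2,3,4,5,6,7,8}; box has {2,3,4,5,6,7,8} → only 9 remains.
R7C3 = 9: row 7 has {2,3,4,5,6,7,8}; col 3 has {1,2,4,5,6,7,8}; box has {2,4,5,6,7,8} → only 9 remains.
R7C6 = 1: row 7 has {2,3,4,5,6,7,8,9}; col 6 has {3,4,5,6,7,8}; box has {3,4,5,6,7,8} → only 1 remains.
R9C1 = 1: row 9 has {4,5,6,7,8}; col 1 has {3,4,5,6,8}; box has {2,4,5,6,7,8,9} → only 1 remains.
R9C3 = 3: row 9 has {1,4,5,6,7,8}; col 3 has {1,2,4,5,6,7,8,9}; box has {1,2,4,5,6,7,8,9} → only 3 remains.
R9C4 = 9: row 9 has {1,3,4,5,6,7,8}; col 4 has {2,3,4,5,6,7,8}; box has {1,3,4,5,6,7,8} → only 9 remains.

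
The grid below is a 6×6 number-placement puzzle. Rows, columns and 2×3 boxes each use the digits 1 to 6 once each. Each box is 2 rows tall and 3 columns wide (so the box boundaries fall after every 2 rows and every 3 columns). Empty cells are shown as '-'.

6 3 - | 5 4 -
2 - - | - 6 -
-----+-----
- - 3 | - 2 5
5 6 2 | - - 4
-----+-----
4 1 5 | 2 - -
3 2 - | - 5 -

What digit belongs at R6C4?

4

R1C3 = 1 (sole candidate).
R1C6 = 2 (sole candidate).
R2C3 = 4 (sole candidate).
R3C1 = 1 (sole candidate).
R3C2 = 4 (sole candidate).
R3C4 = 6 (sole candidate).
R5C5 = 3 (sole candidate).
R5C6 = 6 (sole candidate).
R6C3 = 6 (sole candidate).
R6C6 = 1 (sole candidate).
R2C2 = 5 (sole candidate).
R2C6 = 3 (sole candidate).
R4C5 = 1 (sole candidate).
R6C4 = 4: row 6 has {1,2,3,5,6}; col 4 has {2,5,6}; box has {1,2,3,5,6} → only 4 remains.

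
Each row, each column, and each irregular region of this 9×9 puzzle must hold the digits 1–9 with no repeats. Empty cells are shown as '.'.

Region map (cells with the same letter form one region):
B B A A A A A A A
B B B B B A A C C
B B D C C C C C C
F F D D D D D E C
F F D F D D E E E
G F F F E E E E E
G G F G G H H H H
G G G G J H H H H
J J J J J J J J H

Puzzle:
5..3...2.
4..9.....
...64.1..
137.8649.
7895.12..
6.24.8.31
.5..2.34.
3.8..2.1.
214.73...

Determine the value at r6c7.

r3c1 = 8 (sole candidate).
r4c4 = 2 (sole candidate).
r4c9 = 5 (sole candidate).
r5c5 = 3 (sole candidate).
r5c8 = 6 (sole candidate).
r5c9 = 4 (sole candidate).
r6c2 = 9 (sole candidate).
r6c5 = 5 (sole candidate).
r6c7 = 7: row 6 has {1,2,3,4,5,6,8,9}; col 7 has {1,2,3,4}; region has {1,2,3,4,5,6,8,9} → only 7 remains.

7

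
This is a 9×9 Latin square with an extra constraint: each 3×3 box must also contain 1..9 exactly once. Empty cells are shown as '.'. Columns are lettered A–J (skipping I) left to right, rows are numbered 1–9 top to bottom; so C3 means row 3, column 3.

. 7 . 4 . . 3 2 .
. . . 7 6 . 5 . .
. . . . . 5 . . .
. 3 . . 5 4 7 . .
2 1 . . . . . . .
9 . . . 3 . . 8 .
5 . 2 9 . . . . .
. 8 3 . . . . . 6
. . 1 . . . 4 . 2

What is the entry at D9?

C1 = 5: in row 1, 5 can only go here (every other open cell in that row sees a 5).
A1 = 6: in row 1, 6 can only go here (every other open cell in that row sees a 6).
A4 = 8: row 4 has {3,4,5,7}; col 1 has {2,5,6,9}; box has {1,2,3,9} → only 8 remains.
C4 = 6: row 4 has {3,4,5,7,8}; col 3 has {1,2,3,5}; box has {1,2,3,8,9} → only 6 remains.
A9 = 7: row 9 has {1,2,4}; col 1 has {2,5,6,8,9}; box has {1,2,3,5,8} → only 7 remains.
E9 = 8: row 9 has {1,2,4,7}; col 5 has {3,5,6}; box has {9} → only 8 remains.
A8 = 4: row 8 has {3,6,8}; col 1 has {2,5,6,7,8,9}; box has {1,2,3,5,7,8} → only 4 remains.
B7 = 6: row 7 has {2,5,9}; col 2 has {1,3,7,8}; box has {1,2,3,4,5,7,8} → only 6 remains.
B9 = 9: row 9 has {1,2,4,7,8}; col 2 has {1,3,6,7,8}; box has {1,2,3,4,5,6,7,8} → only 9 remains.
D4 = 2: in row 4, 2 can only go here (every other open cell in that row sees a 2).
G6 = 2: in row 6, 2 can only go here (every other open cell in that row sees a 2).
E7 = 4: in row 7, 4 can only go here (every other open cell in that row sees a 4).
B6 = 5: in column 2, 5 can only go here (every other open cell in that column sees a 5).
J5 = 5: in column 9, 5 can only go here (every other open cell in that column sees a 5).
H5 = 3: in row 5, 3 can only go here (every other open cell in that row sees a 3).
H9 = 5: row 9 has {1,2,4,7,8,9}; col 8 has {2,3,8}; box has {2,4,6} → only 5 remains.
C5 = 4: in row 5, 4 can only go here (every other open cell in that row sees a 4).
C6 = 7: row 6 has {2,3,5,8,9}; col 3 has {1,2,3,4,5,6}; box has {1,2,3,4,5,6,8,9} → only 7 remains.
J6 = 4: in row 6, 4 can only go here (every other open cell in that row sees a 4).
D8 = 5: in row 8, 5 can only go here (every other open cell in that row sees a 5).
H3 = 6: in column 8, 6 can only go here (every other open cell in that column sees a 6).
B3 = 4: in row 3, 4 can only go here (every other open cell in that row sees a 4).
J3 = 7: in row 3, 7 can only go here (every other open cell in that row sees a 7).
B2 = 2: row 2 has {5,6,7}; col 2 has {1,3,4,5,6,7,8,9}; box has {4,5,6,7} → only 2 remains.
H2 = 4: in row 2, 4 can only go here (every other open cell in that row sees a 4).
E3 = 2: in row 3, 2 can only go here (every other open cell in that row sees a 2).
F8 = 2: in row 8, 2 can only go here (every other open cell in that row sees a 2).
G5 = 6: in column 7, 6 can only go here (every other open cell in that column sees a 6).
D5 = 8: row 5 has {1,2,3,4,5,6}; col 4 has {2,4,5,7,9}; box has {2,3,4,5} → only 8 remains.
J7 = 3: in column 9, 3 can only go here (every other open cell in that column sees a 3).
G7 = 8: in row 7, 8 can only go here (every other open cell in that row sees an 8).
C3 = 8: in row 3, 8 can only go here (every other open cell in that row sees an 8).
C2 = 9: row 2 has {2,4,5,6,7}; col 3 has {1,2,3,4,5,6,7,8}; box has {2,4,5,6,7,8} → only 9 remains.
G3 = 9: in row 3, 9 can only go here (every other open cell in that row sees a 9).
G8 = 1: row 8 has {2,3,4,5,6,8}; col 7 has {2,3,4,5,6,7,8,9}; box has {2,3,4,5,6,8} → only 1 remains.
H7 = 7: row 7 has {2,3,4,5,6,8,9}; col 8 has {2,3,4,5,6,8}; box has {1,2,3,4,5,6,8} → only 7 remains.
E8 = 7: row 8 has {1,2,3,4,5,6,8}; col 5 has {2,3,4,5,6,8}; box has {2,4,5,8,9} → only 7 remains.
H8 = 9: row 8 has {1,2,3,4,5,6,7,8}; col 8 has {2,3,4,5,6,7,8}; box has {1,2,3,4,5,6,7,8} → only 9 remains.
H4 = 1: row 4 has {2,3,4,5,6,7,8}; col 8 has {2,3,4,5,6,7,8,9}; box has {2,3,4,5,6,7,8} → only 1 remains.
J4 = 9: row 4 has {1,2,3,4,5,6,7,8}; col 9 has {2,3,4,5,6,7}; box has {1,2,3,4,5,6,7,8} → only 9 remains.
E5 = 9: row 5 has {1,2,3,4,5,6,8}; col 5 has {2,3,4,5,6,7,8}; box has {2,3,4,5,8} → only 9 remains.
F5 = 7: row 5 has {1,2,3,4,5,6,8,9}; col 6 has {2,4,5}; box has {2,3,4,5,8,9} → only 7 remains.
F7 = 1: row 7 has {2,3,4,5,6,7,8,9}; col 6 has {2,4,5,7}; box has {2,4,5,7,8,9} → only 1 remains.
E1 = 1: row 1 has {2,3,4,5,6,7}; col 5 has {2,3,4,5,6,7,8,9}; box has {2,4,5,6,7} → only 1 remains.
J1 = 8: row 1 has {1,2,3,4,5,6,7}; col 9 has {2,3,4,5,6,7,9}; box has {2,3,4,5,6,7,9} → only 8 remains.
J2 = 1: row 2 has {2,4,5,6,7,9}; col 9 has {2,3,4,5,6,7,8,9}; box has {2,3,4,5,6,7,8,9} → only 1 remains.
D3 = 3: row 3 has {2,4,5,6,7,8,9}; col 4 has {2,4,5,7,8,9}; box has {1,2,4,5,6,7} → only 3 remains.
F6 = 6: row 6 has {2,3,4,5,7,8,9}; col 6 has {1,2,4,5,7}; box has {2,3,4,5,7,8,9} → only 6 remains.
D9 = 6: row 9 has {1,2,4,5,7,8,9}; col 4 has {2,3,4,5,7,8,9}; box has {1,2,4,5,7,8,9} → only 6 remains.

6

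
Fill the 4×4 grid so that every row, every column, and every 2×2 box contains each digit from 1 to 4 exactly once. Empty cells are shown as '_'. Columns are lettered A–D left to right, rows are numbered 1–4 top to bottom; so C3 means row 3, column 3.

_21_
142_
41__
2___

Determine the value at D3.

2

A1 = 3: row 1 has {1,2}; col 1 has {1,2,4}; box has {1,2,4} → only 3 remains.
D1 = 4: row 1 has {1,2,3}; col 4 has {}; box has {1,2} → only 4 remains.
D2 = 3: row 2 has {1,2,4}; col 4 has {4}; box has {1,2,4} → only 3 remains.
C3 = 3: row 3 has {1,4}; col 3 has {1,2}; box has {} → only 3 remains.
D3 = 2: row 3 has {1,3,4}; col 4 has {3,4}; box has {3} → only 2 remains.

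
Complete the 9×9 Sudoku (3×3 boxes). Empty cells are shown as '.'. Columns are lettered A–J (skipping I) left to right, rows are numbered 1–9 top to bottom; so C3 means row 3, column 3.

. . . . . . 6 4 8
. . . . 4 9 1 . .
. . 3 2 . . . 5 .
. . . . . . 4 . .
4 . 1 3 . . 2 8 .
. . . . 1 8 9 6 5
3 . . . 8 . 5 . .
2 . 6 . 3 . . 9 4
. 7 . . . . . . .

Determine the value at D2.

G3 = 7: row 3 has {2,3,5}; col 7 has {1,2,4,5,6,9}; box has {1,4,5,6,8} → only 7 remains.
J3 = 9: row 3 has {2,3,5,7}; col 9 has {4,5,8}; box has {1,4,5,6,7,8} → only 9 remains.
J5 = 7: row 5 has {1,2,3,4,8}; col 9 has {4,5,8,9}; box has {2,4,5,6,8,9} → only 7 remains.
A6 = 7: row 6 has {1,5,6,8,9}; col 1 has {2,3,4}; box has {1,4} → only 7 remains.
C6 = 2: row 6 has {1,5,6,7,8,9}; col 3 has {1,3,6}; box has {1,4,7} → only 2 remains.
D6 = 4: row 6 has {1,2,5,6,7,8,9}; col 4 has {2,3}; box has {1,3,8} → only 4 remains.
G8 = 8: row 8 has {2,3,4,6,9}; col 7 has {1,2,4,5,6,7,9}; box has {4,5,9} → only 8 remains.
G9 = 3: row 9 has {7}; col 7 has {1,2,4,5,6,7,8,9}; box has {4,5,8,9} → only 3 remains.
E3 = 6: row 3 has {2,3,5,7,9}; col 5 has {1,3,4,8}; box has {2,4,9} → only 6 remains.
F3 = 1: row 3 has {2,3,5,6,7,9}; col 6 has {8,9}; box has {2,4,6,9} → only 1 remains.
B6 = 3: row 6 has {1,2,4,5,6,7,8,9}; col 2 has {7}; box has {1,2,4,7} → only 3 remains.
A3 = 8: row 3 has {1,2,3,5,6,7,9}; col 1 has {2,3,4,7}; box has {3} → only 8 remains.
B3 = 4: row 3 has {1,2,3,5,6,7,8,9}; col 2 has {3,7}; box has {3,8} → only 4 remains.
B1 = 2: in row 1, 2 can only go here (every other open cell in that row sees a 2).
F1 = 3: in row 1, 3 can only go here (every other open cell in that row sees a 3).
A1 = 1: in row 1, 1 can only go here (every other open cell in that row sees a 1).
C1 = 9: in row 1, 9 can only go here (every other open cell in that row sees a 9).
C7 = 4: row 7 has {3,5,8}; col 3 has {1,2,3,6,9}; box has {2,3,6,7} → only 4 remains.
D2 = 8: in row 2, 8 can only go here (every other open cell in that row sees an 8).

8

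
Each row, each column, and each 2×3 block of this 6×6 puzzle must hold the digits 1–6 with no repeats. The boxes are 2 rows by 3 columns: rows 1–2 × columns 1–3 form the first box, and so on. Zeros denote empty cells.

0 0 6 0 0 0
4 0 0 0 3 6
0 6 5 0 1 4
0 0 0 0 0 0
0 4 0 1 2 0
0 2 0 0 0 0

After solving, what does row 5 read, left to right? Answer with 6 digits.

643125

row 5, column 3 = 3: row 5 has {1,2,4}; col 3 has {5,6}; box has {2,4} → only 3 remains.
row 5, column 6 = 5: row 5 has {1,2,3,4}; col 6 has {4,6}; box has {1,2} → only 5 remains.
row 6, column 3 = 1: row 6 has {2}; col 3 has {3,5,6}; box has {2,3,4} → only 1 remains.
row 6, column 6 = 3: row 6 has {1,2}; col 6 has {4,5,6}; box has {1,2,5} → only 3 remains.
row 2, column 3 = 2: row 2 has {3,4,6}; col 3 has {1,3,5,6}; box has {4,6} → only 2 remains.
row 2, column 4 = 5: row 2 has {2,3,4,6}; col 4 has {1}; box has {3,6} → only 5 remains.
row 4, column 3 = 4: row 4 has {}; col 3 has {1,2,3,5,6}; box has {5,6} → only 4 remains.
row 4, column 6 = 2: row 4 has {4}; col 6 has {3,4,5,6}; box has {1,4} → only 2 remains.
row 5, column 1 = 6: row 5 has {1,2,3,4,5}; col 1 has {4}; box has {1,2,3,4} → only 6 remains.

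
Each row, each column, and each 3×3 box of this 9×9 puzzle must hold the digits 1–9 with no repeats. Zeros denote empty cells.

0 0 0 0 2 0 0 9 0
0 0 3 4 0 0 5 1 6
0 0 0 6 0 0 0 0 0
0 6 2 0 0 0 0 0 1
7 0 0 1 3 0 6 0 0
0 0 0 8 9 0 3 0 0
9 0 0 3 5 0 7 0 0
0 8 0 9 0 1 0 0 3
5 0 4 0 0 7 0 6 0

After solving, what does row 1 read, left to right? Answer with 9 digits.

R9C4 = 2: row 9 has {4,5,6,7}; col 4 has {1,3,4,6,8,9}; box has {1,3,5,7,9} → only 2 remains.
R9C5 = 8: row 9 has {2,4,5,6,7}; col 5 has {2,3,5,9}; box has {1,2,3,5,7,9} → only 8 remains.
R9C9 = 9: row 9 has {2,4,5,6,7,8}; col 9 has {1,3,6}; box has {3,6,7} → only 9 remains.
R2C5 = 7: row 2 has {1,3,4,5,6}; col 5 has {2,3,5,8,9}; box has {2,4,6} → only 7 remains.
R3C5 = 1: row 3 has {6}; col 5 has {2,3,5,7,8,9}; box has {2,4,6,7} → only 1 remains.
R4C5 = 4: row 4 has {1,2,6}; col 5 has {1,2,3,5,7,8,9}; box has {1,3,8,9} → only 4 remains.
R4C6 = 5: row 4 has {1,2,4,6}; col 6 has {1,7}; box has {1,3,4,8,9} → only 5 remains.
R5C6 = 2: row 5 has {1,3,6,7}; col 6 has {1,5,7}; box has {1,3,4,5,8,9} → only 2 remains.
R6C6 = 6: row 6 has {3,8,9}; col 6 has {1,2,5,7}; box has {1,2,3,4,5,8,9} → only 6 remains.
R7C6 = 4: row 7 has {3,5,7,9}; col 6 has {1,2,5,6,7}; box has {1,2,3,5,7,8,9} → only 4 remains.
R8C5 = 6: row 8 has {1,3,8,9}; col 5 has {1,2,3,4,5,7,8,9}; box has {1,2,3,4,5,7,8,9} → only 6 remains.
R9C7 = 1: row 9 has {2,4,5,6,7,8,9}; col 7 has {3,5,6,7}; box has {3,6,7,9} → only 1 remains.
R1C4 = 5: row 1 has {2,9}; col 4 has {1,2,3,4,6,8,9}; box has {1,2,4,6,7} → only 5 remains.
R4C4 = 7: row 4 has {1,2,4,5,6}; col 4 has {1,2,3,4,5,6,8,9}; box has {1,2,3,4,5,6,8,9} → only 7 remains.
R4C8 = 8: row 4 has {1,2,4,5,6,7}; col 8 has {1,6,9}; box has {1,3,6} → only 8 remains.
R7C8 = 2: row 7 has {3,4,5,7,9}; col 8 has {1,6,8,9}; box has {1,3,6,7,9} → only 2 remains.
R7C9 = 8: row 7 has {2,3,4,5,7,9}; col 9 has {1,3,6,9}; box has {1,2,3,6,7,9} → only 8 remains.
R8C1 = 2: row 8 has {1,3,6,8,9}; col 1 has {5,7,9}; box has {4,5,8,9} → only 2 remains.
R8C3 = 7: row 8 has {1,2,3,6,8,9}; col 3 has {2,3,4}; box has {2,4,5,8,9} → only 7 remains.
R8C7 = 4: row 8 has {1,2,3,6,7,8,9}; col 7 has {1,3,5,6,7}; box has {1,2,3,6,7,8,9} → only 4 remains.
R8C8 = 5: row 8 has {1,2,3,4,6,7,8,9}; col 8 has {1,2,6,8,9}; box has {1,2,3,4,6,7,8,9} → only 5 remains.
R9C2 = 3: row 9 has {1,2,4,5,6,7,8,9}; col 2 has {6,8}; box has {2,4,5,7,8,9} → only 3 remains.
R1C7 = 8: row 1 has {2,5,9}; col 7 has {1,3,4,5,6,7}; box has {1,5,6,9} → only 8 remains.
R2C1 = 8: row 2 has {1,3,4,5,6,7}; col 1 has {2,5,7,9}; box has {3} → only 8 remains.
R2C6 = 9: row 2 has {1,3,4,5,6,7,8}; col 6 has {1,2,4,5,6,7}; box has {1,2,4,5,6,7} → only 9 remains.
R3C1 = 4: row 3 has {1,6}; col 1 has {2,5,7,8,9}; box has {3,8} → only 4 remains.
R3C7 = 2: row 3 has {1,4,6}; col 7 has {1,3,4,5,6,7,8}; box has {1,5,6,8,9} → only 2 remains.
R3C9 = 7: row 3 has {1,2,4,6}; col 9 has {1,3,6,8,9}; box has {1,2,5,6,8,9} → only 7 remains.
R4C1 = 3: row 4 has {1,2,4,5,6,7,8}; col 1 has {2,4,5,7,8,9}; box has {2,6,7} → only 3 remains.
R4C7 = 9: row 4 has {1,2,3,4,5,6,7,8}; col 7 has {1,2,3,4,5,6,7,8}; box has {1,3,6,8} → only 9 remains.
R5C8 = 4: row 5 has {1,2,3,6,7}; col 8 has {1,2,5,6,8,9}; box has {1,3,6,8,9} → only 4 remains.
R5C9 = 5: row 5 has {1,2,3,4,6,7}; col 9 has {1,3,6,7,8,9}; box has {1,3,4,6,8,9} → only 5 remains.
R6C1 = 1: row 6 has {3,6,8,9}; col 1 has {2,3,4,5,7,8,9}; box has {2,3,6,7} → only 1 remains.
R6C3 = 5: row 6 has {1,3,6,8,9}; col 3 has {2,3,4,7}; box has {1,2,3,6,7} → only 5 remains.
R6C8 = 7: row 6 has {1,3,5,6,8,9}; col 8 has {1,2,4,5,6,8,9}; box has {1,3,4,5,6,8,9} → only 7 remains.
R6C9 = 2: row 6 has {1,3,5,6,7,8,9}; col 9 has {1,3,5,6,7,8,9}; box has {1,3,4,5,6,7,8,9} → only 2 remains.
R7C2 = 1: row 7 has {2,3,4,5,7,8,9}; col 2 has {3,6,8}; box has {2,3,4,5,7,8,9} → only 1 remains.
R7C3 = 6: row 7 has {1,2,3,4,5,7,8,9}; col 3 has {2,3,4,5,7}; box has {1,2,3,4,5,7,8,9} → only 6 remains.
R1C1 = 6: row 1 has {2,5,8,9}; col 1 has {1,2,3,4,5,7,8,9}; box has {3,4,8} → only 6 remains.
R1C2 = 7: row 1 has {2,5,6,8,9}; col 2 has {1,3,6,8}; box has {3,4,6,8} → only 7 remains.
R1C3 = 1: row 1 has {2,5,6,7,8,9}; col 3 has {2,3,4,5,6,7}; box has {3,4,6,7,8} → only 1 remains.
R1C6 = 3: row 1 has {1,2,5,6,7,8,9}; col 6 has {1,2,4,5,6,7,9}; box has {1,2,4,5,6,7,9} → only 3 remains.
R1C9 = 4: row 1 has {1,2,3,5,6,7,8,9}; col 9 has {1,2,3,5,6,7,8,9}; box has {1,2,5,6,7,8,9} → only 4 remains.

671523894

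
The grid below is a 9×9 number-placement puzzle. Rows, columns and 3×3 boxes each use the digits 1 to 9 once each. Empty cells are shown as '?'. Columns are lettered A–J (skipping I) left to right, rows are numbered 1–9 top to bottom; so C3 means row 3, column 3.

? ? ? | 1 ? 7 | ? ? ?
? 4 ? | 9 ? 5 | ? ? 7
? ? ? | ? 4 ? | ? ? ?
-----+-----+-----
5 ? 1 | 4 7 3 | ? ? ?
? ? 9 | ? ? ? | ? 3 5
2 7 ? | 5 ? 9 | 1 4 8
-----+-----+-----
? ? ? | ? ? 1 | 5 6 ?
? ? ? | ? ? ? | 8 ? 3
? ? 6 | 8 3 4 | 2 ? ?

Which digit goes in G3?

C6 = 3: row 6 has {1,2,4,5,7,8,9}; col 3 has {1,6,9}; box has {1,2,5,7,9} → only 3 remains.
E6 = 6: row 6 has {1,2,3,4,5,7,8,9}; col 5 has {3,4,7}; box has {3,4,5,7,9} → only 6 remains.
D5 = 2: row 5 has {3,5,9}; col 4 has {1,4,5,8,9}; box has {3,4,5,6,7,9} → only 2 remains.
F5 = 8: row 5 has {2,3,5,9}; col 6 has {1,3,4,5,7,9}; box has {2,3,4,5,6,7,9} → only 8 remains.
D7 = 7: row 7 has {1,5,6}; col 4 has {1,2,4,5,8,9}; box has {1,3,4,8} → only 7 remains.
D8 = 6: row 8 has {3,8}; col 4 has {1,2,4,5,7,8,9}; box has {1,3,4,7,8} → only 6 remains.
F8 = 2: row 8 has {3,6,8}; col 6 has {1,3,4,5,7,8,9}; box has {1,3,4,6,7,8} → only 2 remains.
D3 = 3: row 3 has {4}; col 4 has {1,2,4,5,6,7,8,9}; box has {1,4,5,7,9} → only 3 remains.
F3 = 6: row 3 has {3,4}; col 6 has {1,2,3,4,5,7,8,9}; box has {1,3,4,5,7,9} → only 6 remains.
G3 = 9: row 3 has {3,4,6}; col 7 has {1,2,5,8}; box has {7} → only 9 remains.

9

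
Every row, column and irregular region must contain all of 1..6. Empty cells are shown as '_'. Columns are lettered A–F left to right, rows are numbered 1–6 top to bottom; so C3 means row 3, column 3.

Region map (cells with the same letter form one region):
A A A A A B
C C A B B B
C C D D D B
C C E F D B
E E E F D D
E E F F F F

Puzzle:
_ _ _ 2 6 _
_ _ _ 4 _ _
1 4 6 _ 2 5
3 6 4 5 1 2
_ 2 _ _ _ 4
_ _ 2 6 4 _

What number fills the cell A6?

B2 = 5: row 2 has {4}; col 2 has {2,4,6}; region has {1,3,4,6} → only 5 remains.
E2 = 3: row 2 has {4,5}; col 5 has {1,2,4,6}; region has {2,4,5} → only 3 remains.
D3 = 3: row 3 has {1,2,4,5,6}; col 4 has {2,4,5,6}; region has {1,2,4,6} → only 3 remains.
D5 = 1: row 5 has {2,4}; col 4 has {2,3,4,5,6}; region has {2,4,5,6} → only 1 remains.
E5 = 5: row 5 has {1,2,4}; col 5 has {1,2,3,4,6}; region has {1,2,3,4,6} → only 5 remains.
A6 = 5: row 6 has {2,4,6}; col 1 has {1,3}; region has {2,4} → only 5 remains.

5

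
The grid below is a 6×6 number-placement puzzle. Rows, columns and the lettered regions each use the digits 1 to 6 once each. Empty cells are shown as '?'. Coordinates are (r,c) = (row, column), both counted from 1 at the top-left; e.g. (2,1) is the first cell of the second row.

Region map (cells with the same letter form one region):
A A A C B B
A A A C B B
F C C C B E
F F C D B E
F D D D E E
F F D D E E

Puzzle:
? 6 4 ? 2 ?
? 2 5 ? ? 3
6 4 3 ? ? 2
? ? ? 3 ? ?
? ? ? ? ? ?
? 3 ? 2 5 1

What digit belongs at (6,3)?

(1,6) = 5 (sole candidate).
(2,1) = 1 (sole candidate).
(2,4) = 6 (sole candidate).
(2,5) = 4 (sole candidate).
(3,5) = 1 (sole candidate).
(4,5) = 6 (sole candidate).
(4,6) = 4 (sole candidate).
(5,5) = 3 (sole candidate).
(5,6) = 6 (sole candidate).
(6,1) = 4 (sole candidate).
(6,3) = 6: row 6 has {1,2,3,4,5}; col 3 has {3,4,5}; region has {2,3} → only 6 remains.

6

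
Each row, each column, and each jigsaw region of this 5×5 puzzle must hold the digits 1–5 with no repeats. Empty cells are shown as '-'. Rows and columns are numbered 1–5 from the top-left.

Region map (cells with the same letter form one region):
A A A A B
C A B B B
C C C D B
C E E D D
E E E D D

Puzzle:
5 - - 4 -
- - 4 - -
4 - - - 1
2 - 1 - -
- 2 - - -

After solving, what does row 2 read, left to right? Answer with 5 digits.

13452

row 5, column 1 = 3: row 5 has {2}; col 1 has {2,4,5}; region has {1,2} → only 3 remains.
row 5, column 3 = 5: row 5 has {2,3}; col 3 has {1,4}; region has {1,2,3} → only 5 remains.
row 5, column 4 = 1: row 5 has {2,3,5}; col 4 has {4}; region has {} → only 1 remains.
row 5, column 5 = 4: row 5 has {1,2,3,5}; col 5 has {1}; region has {1} → only 4 remains.
row 2, column 1 = 1: row 2 has {4}; col 1 has {2,3,4,5}; region has {2,4} → only 1 remains.
row 2, column 2 = 3: row 2 has {1,4}; col 2 has {2}; region has {4,5} → only 3 remains.
row 3, column 2 = 5: row 3 has {1,4}; col 2 has {2,3}; region has {1,2,4} → only 5 remains.
row 3, column 3 = 3: row 3 has {1,4,5}; col 3 has {1,4,5}; region has {1,2,4,5} → only 3 remains.
row 3, column 4 = 2: row 3 has {1,3,4,5}; col 4 has {1,4}; region has {1,4} → only 2 remains.
row 4, column 2 = 4: row 4 has {1,2}; col 2 has {2,3,5}; region has {1,2,3,5} → only 4 remains.
row 1, column 2 = 1: row 1 has {4,5}; col 2 has {2,3,4,5}; region has {3,4,5} → only 1 remains.
row 1, column 3 = 2: row 1 has {1,4,5}; col 3 has {1,3,4,5}; region has {1,3,4,5} → only 2 remains.
row 1, column 5 = 3: row 1 has {1,2,4,5}; col 5 has {1,4}; region has {1,4} → only 3 remains.
row 2, column 4 = 5: row 2 has {1,3,4}; col 4 has {1,2,4}; region has {1,3,4} → only 5 remains.
row 2, column 5 = 2: row 2 has {1,3,4,5}; col 5 has {1,3,4}; region has {1,3,4,5} → only 2 remains.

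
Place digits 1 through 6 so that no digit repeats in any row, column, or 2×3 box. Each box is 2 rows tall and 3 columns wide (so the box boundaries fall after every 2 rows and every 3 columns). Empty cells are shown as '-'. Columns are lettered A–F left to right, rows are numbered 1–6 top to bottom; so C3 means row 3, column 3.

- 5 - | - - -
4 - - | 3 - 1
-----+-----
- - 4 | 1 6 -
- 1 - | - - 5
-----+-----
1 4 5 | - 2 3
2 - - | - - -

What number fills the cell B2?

2

E1 = 4 (sole candidate).
E2 = 5 (sole candidate).
F3 = 2 (sole candidate).
D4 = 4 (sole candidate).
E4 = 3 (sole candidate).
D5 = 6 (sole candidate).
D6 = 5 (sole candidate).
E6 = 1 (sole candidate).
F6 = 4 (sole candidate).
D1 = 2 (sole candidate).
F1 = 6 (sole candidate).
B3 = 3 (sole candidate).
A4 = 6 (sole candidate).
C4 = 2 (sole candidate).
B6 = 6 (sole candidate).
C6 = 3 (sole candidate).
A1 = 3 (sole candidate).
C1 = 1 (sole candidate).
B2 = 2: row 2 has {1,3,4,5}; col 2 has {1,3,4,5,6}; box has {1,3,4,5} → only 2 remains.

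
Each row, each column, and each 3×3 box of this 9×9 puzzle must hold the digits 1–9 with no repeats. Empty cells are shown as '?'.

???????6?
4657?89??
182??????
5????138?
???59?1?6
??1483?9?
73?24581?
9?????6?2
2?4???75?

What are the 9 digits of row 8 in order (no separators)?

row 1, column 1 = 3 (sole candidate).
row 4, column 4 = 6 (sole candidate).
row 5, column 1 = 8 (sole candidate).
row 6, column 1 = 6 (sole candidate).
row 7, column 3 = 6 (sole candidate).
row 7, column 9 = 9 (sole candidate).
row 8, column 3 = 8: row 8 has {2,6,9}; col 3 has {1,2,4,5,6}; box has {2,3,4,6,7,9} → only 8 remains.
row 8, column 6 = 7: row 8 has {2,6,8,9}; col 6 has {1,3,5,8}; box has {2,4,5} → only 7 remains.
row 9, column 2 = 1 (sole candidate).
row 9, column 9 = 3 (sole candidate).
row 2, column 9 = 1 (sole candidate).
row 5, column 6 = 2 (sole candidate).
row 8, column 2 = 5: row 8 has {2,6,7,8,9}; col 2 has {1,3,6,8}; box has {1,2,3,4,6,7,8,9} → only 5 remains.
row 8, column 8 = 4: row 8 has {2,5,6,7,8,9}; col 8 has {1,5,6,8,9}; box has {1,2,3,5,6,7,8,9} → only 4 remains.
row 9, column 5 = 6 (sole candidate).
row 9, column 6 = 9 (sole candidate).
row 1, column 6 = 4 (sole candidate).
row 3, column 6 = 6 (sole candidate).
row 4, column 5 = 7 (sole candidate).
row 4, column 9 = 4 (sole candidate).
row 5, column 8 = 7 (sole candidate).
row 6, column 9 = 5 (sole candidate).
row 9, column 4 = 8 (sole candidate).
row 3, column 8 = 3 (sole candidate).
row 3, column 9 = 7 (sole candidate).
row 4, column 3 = 9 (sole candidate).
row 5, column 2 = 4 (sole candidate).
row 5, column 3 = 3 (sole candidate).
row 6, column 7 = 2 (sole candidate).
row 1, column 3 = 7 (sole candidate).
row 1, column 7 = 5 (sole candidate).
row 1, column 9 = 8 (sole candidate).
row 2, column 8 = 2 (sole candidate).
row 3, column 4 = 9 (sole candidate).
row 3, column 5 = 5 (sole candidate).
row 3, column 7 = 4 (sole candidate).
row 4, column 2 = 2 (sole candidate).
row 6, column 2 = 7 (sole candidate).
row 1, column 2 = 9 (sole candidate).
row 1, column 4 = 1 (sole candidate).
row 1, column 5 = 2 (sole candidate).
row 2, column 5 = 3 (sole candidate).
row 8, column 4 = 3: row 8 has {2,4,5,6,7,8,9}; col 4 has {1,2,4,5,6,7,8,9}; box has {2,4,5,6,7,8,9} → only 3 remains.
row 8, column 5 = 1: row 8 has {2,3,4,5,6,7,8,9}; col 5 has {2,3,4,5,6,7,8,9}; box has {2,3,4,5,6,7,8,9} → only 1 remains.

958317642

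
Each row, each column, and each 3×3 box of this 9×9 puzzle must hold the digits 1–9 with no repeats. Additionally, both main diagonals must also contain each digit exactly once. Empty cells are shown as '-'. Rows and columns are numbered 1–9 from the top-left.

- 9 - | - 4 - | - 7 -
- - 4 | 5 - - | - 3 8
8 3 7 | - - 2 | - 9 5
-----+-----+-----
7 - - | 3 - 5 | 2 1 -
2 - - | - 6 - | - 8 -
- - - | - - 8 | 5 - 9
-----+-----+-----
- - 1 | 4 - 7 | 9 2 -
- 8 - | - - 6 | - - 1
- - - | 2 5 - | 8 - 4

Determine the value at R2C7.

1

R1C9 = 2: row 1 has {4,7,9}; col 9 has {1,4,5,8,9}; box has {3,5,7,8,9}; anti-diagonal has {1,3,5,6,8} → only 2 remains.
R3C5 = 1: row 3 has {2,3,5,7,8,9}; col 5 has {4,5,6}; box has {2,4,5} → only 1 remains.
R3C7 = 4: row 3 has {1,2,3,5,7,8,9}; col 7 has {2,5,8,9}; box has {2,3,5,7,8,9}; anti-diagonal has {1,2,3,5,6,8} → only 4 remains.
R4C5 = 9: row 4 has {1,2,3,5,7}; col 5 has {1,4,5,6}; box has {3,5,6,8} → only 9 remains.
R4C9 = 6: row 4 has {1,2,3,5,7,9}; col 9 has {1,2,4,5,8,9}; box has {1,2,5,8,9} → only 6 remains.
R6C4 = 7: row 6 has {5,8,9}; col 4 has {2,3,4,5}; box has {3,5,6,8,9}; anti-diagonal has {1,2,3,4,5,6,8} → only 7 remains.
R6C5 = 2: row 6 has {5,7,8,9}; col 5 has {1,4,5,6,9}; box has {3,5,6,7,8,9} → only 2 remains.
R6C8 = 4: row 6 has {2,5,7,8,9}; col 8 has {1,2,3,7,8,9}; box has {1,2,5,6,8,9} → only 4 remains.
R7C9 = 3: row 7 has {1,2,4,7,9}; col 9 has {1,2,4,5,6,8,9}; box has {1,2,4,8,9} → only 3 remains.
R8C4 = 9: row 8 has {1,6,8}; col 4 has {2,3,4,5,7}; box has {2,4,5,6,7} → only 9 remains.
R8C5 = 3: row 8 has {1,6,8,9}; col 5 has {1,2,4,5,6,9}; box has {2,4,5,6,7,9} → only 3 remains.
R8C7 = 7: row 8 has {1,3,6,8,9}; col 7 has {2,4,5,8,9}; box has {1,2,3,4,8,9} → only 7 remains.
R8C8 = 5: row 8 has {1,3,6,7,8,9}; col 8 has {1,2,3,4,7,8,9}; box has {1,2,3,4,7,8,9}; main diagonal has {3,4,6,7,8,9} → only 5 remains.
R9C1 = 9: row 9 has {2,4,5,8}; col 1 has {2,7,8}; box has {1,8}; anti-diagonal has {1,2,3,4,5,6,7,8} → only 9 remains.
R9C6 = 1: row 9 has {2,4,5,8,9}; col 6 has {2,5,6,7,8}; box has {2,3,4,5,6,7,9} → only 1 remains.
R9C8 = 6: row 9 has {1,2,4,5,8,9}; col 8 has {1,2,3,4,5,7,8,9}; box has {1,2,3,4,5,7,8,9} → only 6 remains.
R1C1 = 1: row 1 has {2,4,7,9}; col 1 has {2,7,8,9}; box has {3,4,7,8,9}; main diagonal has {3,4,5,6,7,8,9} → only 1 remains.
R1C6 = 3: row 1 has {1,2,4,7,9}; col 6 has {1,2,5,6,7,8}; box has {1,2,4,5} → only 3 remains.
R1C7 = 6: row 1 has {1,2,3,4,7,9}; col 7 has {2,4,5,7,8,9}; box has {2,3,4,5,7,8,9} → only 6 remains.
R2C1 = 6: row 2 has {3,4,5,8}; col 1 has {1,2,7,8,9}; box has {1,3,4,7,8,9} → only 6 remains.
R2C2 = 2: row 2 has {3,4,5,6,8}; col 2 has {3,8,9}; box has {1,3,4,6,7,8,9}; main diagonal has {1,3,4,5,6,7,8,9} → only 2 remains.
R2C5 = 7: row 2 has {2,3,4,5,6,8}; col 5 has {1,2,3,4,5,6,9}; box has {1,2,3,4,5} → only 7 remains.
R2C6 = 9: row 2 has {2,3,4,5,6,7,8}; col 6 has {1,2,3,5,6,7,8}; box has {1,2,3,4,5,7} → only 9 remains.
R2C7 = 1: row 2 has {2,3,4,5,6,7,8,9}; col 7 has {2,4,5,6,7,8,9}; box has {2,3,4,5,6,7,8,9} → only 1 remains.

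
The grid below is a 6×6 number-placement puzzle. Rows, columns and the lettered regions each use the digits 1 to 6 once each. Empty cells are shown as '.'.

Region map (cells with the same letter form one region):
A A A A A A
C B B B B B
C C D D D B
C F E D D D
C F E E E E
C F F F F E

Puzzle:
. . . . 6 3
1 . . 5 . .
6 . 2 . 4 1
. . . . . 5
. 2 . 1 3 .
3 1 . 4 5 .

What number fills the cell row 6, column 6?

2

row 1, column 4 = 2 (sole candidate).
row 2, column 5 = 2 (sole candidate).
row 3, column 2 = 5 (sole candidate).
row 3, column 4 = 3 (sole candidate).
row 4, column 4 = 6 (sole candidate).
row 4, column 5 = 1 (sole candidate).
row 5, column 1 = 4 (sole candidate).
row 5, column 6 = 6 (sole candidate).
row 6, column 3 = 6 (sole candidate).
row 6, column 6 = 2: row 6 has {1,3,4,5,6}; col 6 has {1,3,5,6}; region has {1,3,6} → only 2 remains.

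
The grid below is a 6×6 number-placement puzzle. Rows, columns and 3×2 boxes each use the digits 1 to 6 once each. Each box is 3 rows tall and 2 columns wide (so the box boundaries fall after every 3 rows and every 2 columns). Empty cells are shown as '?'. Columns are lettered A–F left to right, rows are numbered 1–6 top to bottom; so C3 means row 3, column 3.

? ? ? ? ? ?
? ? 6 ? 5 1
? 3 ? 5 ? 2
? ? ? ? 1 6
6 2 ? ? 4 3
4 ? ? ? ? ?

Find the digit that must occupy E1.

F1 = 4: row 1 has {}; col 6 has {1,2,3,6}; box has {1,2,5} → only 4 remains.
A2 = 2: row 2 has {1,5,6}; col 1 has {4,6}; box has {3} → only 2 remains.
B2 = 4: row 2 has {1,2,5,6}; col 2 has {2,3}; box has {2,3} → only 4 remains.
D2 = 3: row 2 has {1,2,4,5,6}; col 4 has {5}; box has {5,6} → only 3 remains.
A3 = 1: row 3 has {2,3,5}; col 1 has {2,4,6}; box has {2,3,4} → only 1 remains.
C3 = 4: row 3 has {1,2,3,5}; col 3 has {6}; box has {3,5,6} → only 4 remains.
E3 = 6: row 3 has {1,2,3,4,5}; col 5 has {1,4,5}; box has {1,2,4,5} → only 6 remains.
B4 = 5: row 4 has {1,6}; col 2 has {2,3,4}; box has {2,4,6} → only 5 remains.
D5 = 1: row 5 has {2,3,4,6}; col 4 has {3,5}; box has {} → only 1 remains.
B6 = 1: row 6 has {4}; col 2 has {2,3,4,5}; box has {2,4,5,6} → only 1 remains.
E6 = 2: row 6 has {1,4}; col 5 has {1,4,5,6}; box has {1,3,4,6} → only 2 remains.
F6 = 5: row 6 has {1,2,4}; col 6 has {1,2,3,4,6}; box has {1,2,3,4,6} → only 5 remains.
A1 = 5: row 1 has {4}; col 1 has {1,2,4,6}; box has {1,2,3,4} → only 5 remains.
B1 = 6: row 1 has {4,5}; col 2 has {1,2,3,4,5}; box has {1,2,3,4,5} → only 6 remains.
D1 = 2: row 1 has {4,5,6}; col 4 has {1,3,5}; box has {3,4,5,6} → only 2 remains.
E1 = 3: row 1 has {2,4,5,6}; col 5 has {1,2,4,5,6}; box has {1,2,4,5,6} → only 3 remains.

3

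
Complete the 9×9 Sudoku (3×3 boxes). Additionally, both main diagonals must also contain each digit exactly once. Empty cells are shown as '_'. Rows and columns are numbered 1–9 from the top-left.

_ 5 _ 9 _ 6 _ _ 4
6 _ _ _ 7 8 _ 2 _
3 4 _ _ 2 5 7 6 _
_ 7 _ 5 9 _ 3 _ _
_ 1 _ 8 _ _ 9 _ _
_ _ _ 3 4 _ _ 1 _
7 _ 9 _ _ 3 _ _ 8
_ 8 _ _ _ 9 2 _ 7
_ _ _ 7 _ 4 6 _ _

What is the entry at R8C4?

6

R2C2 = 9: row 2 has {2,6,7,8}; col 2 has {1,4,5,7,8}; box has {3,4,5,6}; main diagonal has {5} → only 9 remains.
R2C3 = 1: row 2 has {2,6,7,8,9}; col 3 has {9}; box has {3,4,5,6,9} → only 1 remains.
R2C4 = 4: row 2 has {1,2,6,7,8,9}; col 4 has {3,5,7,8,9}; box has {2,5,6,7,8,9} → only 4 remains.
R2C7 = 5: row 2 has {1,2,4,6,7,8,9}; col 7 has {2,3,6,7,9}; box has {2,4,6,7} → only 5 remains.
R2C9 = 3: row 2 has {1,2,4,5,6,7,8,9}; col 9 has {4,7,8}; box has {2,4,5,6,7} → only 3 remains.
R3C3 = 8: row 3 has {2,3,4,5,6,7}; col 3 has {1,9}; box has {1,3,4,5,6,9}; main diagonal has {5,9} → only 8 remains.
R3C4 = 1: row 3 has {2,3,4,5,6,7,8}; col 4 has {3,4,5,7,8,9}; box has {2,4,5,6,7,8,9} → only 1 remains.
R3C9 = 9: row 3 has {1,2,3,4,5,6,7,8}; col 9 has {3,4,7,8}; box has {2,3,4,5,6,7} → only 9 remains.
R4C6 = 1: row 4 has {3,5,7,9}; col 6 has {3,4,5,6,8,9}; box has {3,4,5,8,9}; anti-diagonal has {2,3,4,7,8,9} → only 1 remains.
R5C5 = 6: row 5 has {1,8,9}; col 5 has {2,4,7,9}; box has {1,3,4,5,8,9}; main diagonal has {5,8,9}; anti-diagonal has {1,2,3,4,7,8,9} → only 6 remains.
R6C7 = 8: row 6 has {1,3,4}; col 7 has {2,3,5,6,7,9}; box has {1,3,9} → only 8 remains.
R8C4 = 6: row 8 has {2,7,8,9}; col 4 has {1,3,4,5,7,8,9}; box has {3,4,7,9} → only 6 remains.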